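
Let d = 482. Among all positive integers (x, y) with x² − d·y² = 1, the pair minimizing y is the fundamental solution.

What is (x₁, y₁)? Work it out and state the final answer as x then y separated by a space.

d=482: √d = [21; 1,20,1,42] (ℓ=4, even), read p_3/q_3
a_0=21:  p_0=21·1+0=21,  q_0=21·0+1=1
…
a_2=20:  p_2=20·22+21=461,  q_2=20·1+1=21
a_3=1:  p_3=1·461+22=483,  q_3=1·21+1=22
(x₁, y₁) = (483, 22);  483² − 482·22² = 1 ✓

483 22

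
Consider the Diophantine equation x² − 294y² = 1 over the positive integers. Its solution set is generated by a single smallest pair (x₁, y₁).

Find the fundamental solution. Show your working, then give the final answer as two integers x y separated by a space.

4801 280

d=294: √d = [17; 6,1,4,1,6,34] (ℓ=6, even), read p_5/q_5
i=0: a=17 ⇒ p=17, q=1
…
i=2: a=1 ⇒ p=120, q=7
…
i=4: a=1 ⇒ p=703, q=41
i=5: a=6 ⇒ p=4801, q=280
(x₁, y₁) = (4801, 280);  4801² − 294·280² = 1 ✓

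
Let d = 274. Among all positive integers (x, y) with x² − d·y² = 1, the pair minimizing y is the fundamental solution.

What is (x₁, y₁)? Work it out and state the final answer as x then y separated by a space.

[16; 1,1,4,4,1,1,32] for √274; ℓ=7 ⇒ convergent index 13
i=0: a=16 ⇒ p=16, q=1
i=1: a=1 ⇒ p=17, q=1
…
i=3: a=4 ⇒ p=149, q=9
…
i=5: a=1 ⇒ p=778, q=47
…
i=9: a=1 ⇒ p=93011, q=5619
i=10: a=4 ⇒ p=419253, q=25328
…
i=12: a=1 ⇒ p=2189276, q=132259
i=13: a=1 ⇒ p=3959299, q=239190
→ (3959299, 239190).  Check: 3959299²=15676048571401, 274·239190²=15676048571400, difference 1.

3959299 239190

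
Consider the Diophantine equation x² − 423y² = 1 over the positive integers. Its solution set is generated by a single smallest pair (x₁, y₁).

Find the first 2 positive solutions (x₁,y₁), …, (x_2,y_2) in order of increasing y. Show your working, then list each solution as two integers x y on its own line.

√423 = [20; 1,1,3,4,3,1,1,40, …], period ℓ=8 (even) → k=7
k=0  a_k=20  p_k/q_k = 20/1
k=1  a_k=1  p_k/q_k = 21/1
k=2  a_k=1  p_k/q_k = 41/2
k=3  a_k=3  p_k/q_k = 144/7
k=4  a_k=4  p_k/q_k = 617/30
…
k=6  a_k=1  p_k/q_k = 2612/127
k=7  a_k=1  p_k/q_k = 4607/224
(x₁, y₁) = (4607, 224);  4607² − 423·224² = 1 ✓
n=2: (4607,224)∘(4607,224) = (4607·4607+423·224·224, 4607·224+224·4607) = (42448897,2063936)

4607 224
42448897 2063936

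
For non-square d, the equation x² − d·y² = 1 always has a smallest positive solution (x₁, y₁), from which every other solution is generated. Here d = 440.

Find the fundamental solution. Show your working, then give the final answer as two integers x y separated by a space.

d=440: √d = [20; 1,40] (ℓ=2, even), read p_1/q_1
step 0: (20, 1)  from 20·(1,0) + (0,1)
step 1: (21, 1)  from 1·(20,1) + (1,0)
fundamental: x₁=21, y₁=1  (since 441 − 440·1 = 1)

21 1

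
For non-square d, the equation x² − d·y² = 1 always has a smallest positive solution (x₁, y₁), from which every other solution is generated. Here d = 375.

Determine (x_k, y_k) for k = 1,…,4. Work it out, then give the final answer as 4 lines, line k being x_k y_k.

√375 → a₀=19, period (2,1,2,1,5,1,2,1,2,38); ℓ=10 even so k=9
k=0  a_k=19  p_k/q_k = 19/1
k=1  a_k=2  p_k/q_k = 39/2
k=2  a_k=1  p_k/q_k = 58/3
…
k=4  a_k=1  p_k/q_k = 213/11
k=5  a_k=5  p_k/q_k = 1220/63
…
k=8  a_k=1  p_k/q_k = 5519/285
k=9  a_k=2  p_k/q_k = 15124/781
fundamental: x₁=15124, y₁=781  (since 228735376 − 375·609961 = 1)
n=2: (15124,781)∘(15124,781) = (15124·15124+375·781·781, 15124·781+781·15124) = (457470751,23623688)
n=3: (457470751,23623688)∘(15124,781) = (15124·457470751+375·781·23623688, 15124·23623688+781·457470751) = (13837575261124,714569313843)
n=4: (13837575261124,714569313843)∘(15124,781) = (15124·13837575261124+375·781·714569313843, 15124·714569313843+781·13837575261124) = (418558976041008001,21614292581499376)

15124 781
457470751 23623688
13837575261124 714569313843
418558976041008001 21614292581499376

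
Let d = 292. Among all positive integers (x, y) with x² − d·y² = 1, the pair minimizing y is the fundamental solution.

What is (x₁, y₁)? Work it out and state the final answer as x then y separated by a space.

d=292: √d = [17; 11,2,1,3,8,3,1,2,11,34] (ℓ=10, even), read p_9/q_9
a_0=17:  p_0=17·1+0=17,  q_0=17·0+1=1
…
a_8=2:  p_8=2·72812+55143=200767,  q_8=2·4261+3227=11749
a_9=11:  p_9=11·200767+72812=2281249,  q_9=11·11749+4261=133500
→ (2281249, 133500).  Check: 2281249²=5204097000001, 292·133500²=5204097000000, difference 1.

2281249 133500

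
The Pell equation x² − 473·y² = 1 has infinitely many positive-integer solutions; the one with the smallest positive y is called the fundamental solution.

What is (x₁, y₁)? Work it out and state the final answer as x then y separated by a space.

d=473: √d = [21; 1,2,1,42] (ℓ=4, even), read p_3/q_3
a_0=21:  p_0=21·1+0=21,  q_0=21·0+1=1
…
a_2=2:  p_2=2·22+21=65,  q_2=2·1+1=3
a_3=1:  p_3=1·65+22=87,  q_3=1·3+1=4
fundamental: x₁=87, y₁=4  (since 7569 − 473·16 = 1)

87 4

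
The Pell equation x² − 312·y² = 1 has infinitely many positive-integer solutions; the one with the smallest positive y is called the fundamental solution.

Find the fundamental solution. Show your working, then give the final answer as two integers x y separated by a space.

[17; 1,1,1,34] for √312; ℓ=4 ⇒ convergent index 3
k=0  a_k=17  p_k/q_k = 17/1
k=1  a_k=1  p_k/q_k = 18/1
k=2  a_k=1  p_k/q_k = 35/2
k=3  a_k=1  p_k/q_k = 53/3
fundamental: x₁=53, y₁=3  (since 2809 − 312·9 = 1)

53 3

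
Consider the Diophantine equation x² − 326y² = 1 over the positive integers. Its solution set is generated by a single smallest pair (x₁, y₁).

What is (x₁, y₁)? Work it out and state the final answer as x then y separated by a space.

325 18

d=326: √d = [18; 18,36] (ℓ=2, even), read p_1/q_1
step 0: (18, 1)  from 18·(1,0) + (0,1)
step 1: (325, 18)  from 18·(18,1) + (1,0)
(x₁, y₁) = (325, 18);  325² − 326·18² = 1 ✓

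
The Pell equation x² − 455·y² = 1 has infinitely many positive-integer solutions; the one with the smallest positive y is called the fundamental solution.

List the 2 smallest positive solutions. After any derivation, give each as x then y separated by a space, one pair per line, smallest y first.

[21; 3,42] for √455; ℓ=2 ⇒ convergent index 1
step 0: (21, 1)  from 21·(1,0) + (0,1)
step 1: (64, 3)  from 3·(21,1) + (1,0)
→ (64, 3).  Check: 64²=4096, 455·3²=4095, difference 1.
(64+3√455)^2 = 8191 + 384√455

64 3
8191 384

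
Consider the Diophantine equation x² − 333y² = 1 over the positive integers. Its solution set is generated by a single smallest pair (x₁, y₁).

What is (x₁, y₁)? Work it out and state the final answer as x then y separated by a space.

d=333: √d = [18; 4,36] (ℓ=2, even), read p_1/q_1
i=0: a=18 ⇒ p=18, q=1
i=1: a=4 ⇒ p=73, q=4
(x₁, y₁) = (73, 4);  73² − 333·4² = 1 ✓

73 4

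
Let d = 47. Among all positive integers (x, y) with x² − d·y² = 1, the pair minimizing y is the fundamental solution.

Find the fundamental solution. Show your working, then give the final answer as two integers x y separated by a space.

48 7

d=47: √d = [6; 1,5,1,12] (ℓ=4, even), read p_3/q_3
i=0: a=6 ⇒ p=6, q=1
…
i=2: a=5 ⇒ p=41, q=6
i=3: a=1 ⇒ p=48, q=7
fundamental: x₁=48, y₁=7  (since 2304 − 47·49 = 1)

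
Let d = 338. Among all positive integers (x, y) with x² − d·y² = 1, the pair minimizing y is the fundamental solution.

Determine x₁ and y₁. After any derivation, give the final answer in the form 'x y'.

d=338: √d = [18; 2,1,1,2,36] (ℓ=5, odd), read p_9/q_9
a_0=18:  p_0=18·1+0=18,  q_0=18·0+1=1
a_1=2:  p_1=2·18+1=37,  q_1=2·1+0=2
a_2=1:  p_2=1·37+18=55,  q_2=1·2+1=3
a_3=1:  p_3=1·55+37=92,  q_3=1·3+2=5
a_4=2:  p_4=2·92+55=239,  q_4=2·5+3=13
a_5=36:  p_5=36·239+92=8696,  q_5=36·13+5=473
a_6=2:  p_6=2·8696+239=17631,  q_6=2·473+13=959
a_7=1:  p_7=1·17631+8696=26327,  q_7=1·959+473=1432
a_8=1:  p_8=1·26327+17631=43958,  q_8=1·1432+959=2391
a_9=2:  p_9=2·43958+26327=114243,  q_9=2·2391+1432=6214
→ (114243, 6214).  Check: 114243²=13051463049, 338·6214²=13051463048, difference 1.

114243 6214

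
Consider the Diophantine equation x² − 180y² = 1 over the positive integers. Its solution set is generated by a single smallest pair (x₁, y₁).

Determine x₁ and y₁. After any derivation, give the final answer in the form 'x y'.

√180 = [13; 2,2,2,26, …], period ℓ=4 (even) → k=3
i=0: a=13 ⇒ p=13, q=1
…
i=2: a=2 ⇒ p=67, q=5
i=3: a=2 ⇒ p=161, q=12
(x₁, y₁) = (161, 12);  161² − 180·12² = 1 ✓

161 12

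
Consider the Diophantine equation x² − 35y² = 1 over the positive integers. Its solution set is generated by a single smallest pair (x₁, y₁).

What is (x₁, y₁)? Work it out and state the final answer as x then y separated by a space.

√35 = [5; 1,10, …], period ℓ=2 (even) → k=1
step 0: (5, 1)  from 5·(1,0) + (0,1)
step 1: (6, 1)  from 1·(5,1) + (1,0)
(x₁, y₁) = (6, 1);  6² − 35·1² = 1 ✓

6 1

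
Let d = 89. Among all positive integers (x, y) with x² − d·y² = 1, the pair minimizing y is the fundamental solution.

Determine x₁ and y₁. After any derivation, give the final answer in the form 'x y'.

500001 53000

[9; 2,3,3,2,18] for √89; ℓ=5 ⇒ convergent index 9
i=0: a=9 ⇒ p=9, q=1
i=1: a=2 ⇒ p=19, q=2
i=2: a=3 ⇒ p=66, q=7
i=3: a=3 ⇒ p=217, q=23
…
i=8: a=3 ⇒ p=216991, q=23001
i=9: a=2 ⇒ p=500001, q=53000
→ (500001, 53000).  Check: 500001²=250001000001, 89·53000²=250001000000, difference 1.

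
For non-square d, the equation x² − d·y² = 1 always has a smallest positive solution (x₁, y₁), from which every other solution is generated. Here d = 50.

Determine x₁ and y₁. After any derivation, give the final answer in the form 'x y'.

[7; 14] for √50; ℓ=1 ⇒ convergent index 1
step 0: (7, 1)  from 7·(1,0) + (0,1)
step 1: (99, 14)  from 14·(7,1) + (1,0)
(x₁, y₁) = (99, 14);  99² − 50·14² = 1 ✓

99 14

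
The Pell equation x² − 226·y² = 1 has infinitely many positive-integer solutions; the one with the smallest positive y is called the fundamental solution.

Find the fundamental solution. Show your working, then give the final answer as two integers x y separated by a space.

451 30

√226 = [15; 30, …], period ℓ=1 (odd) → k=1
k=0  a_k=15  p_k/q_k = 15/1
k=1  a_k=30  p_k/q_k = 451/30
(x₁, y₁) = (451, 30);  451² − 226·30² = 1 ✓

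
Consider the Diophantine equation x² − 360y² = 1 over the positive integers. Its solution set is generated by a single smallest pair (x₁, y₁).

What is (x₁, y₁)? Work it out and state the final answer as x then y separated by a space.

√360 → a₀=18, period (1,36); ℓ=2 even so k=1
i=0: a=18 ⇒ p=18, q=1
i=1: a=1 ⇒ p=19, q=1
(x₁, y₁) = (19, 1);  19² − 360·1² = 1 ✓

19 1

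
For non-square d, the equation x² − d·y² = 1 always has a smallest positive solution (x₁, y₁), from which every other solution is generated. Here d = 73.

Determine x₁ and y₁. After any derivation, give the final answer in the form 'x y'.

[8; 1,1,5,5,1,1,16] for √73; ℓ=7 ⇒ convergent index 13
i=0: a=8 ⇒ p=8, q=1
…
i=6: a=1 ⇒ p=1068, q=125
i=7: a=16 ⇒ p=17669, q=2068
…
i=11: a=5 ⇒ p=1040241, q=121751
i=12: a=1 ⇒ p=1241008, q=145249
i=13: a=1 ⇒ p=2281249, q=267000
fundamental: x₁=2281249, y₁=267000  (since 5204097000001 − 73·71289000000 = 1)

2281249 267000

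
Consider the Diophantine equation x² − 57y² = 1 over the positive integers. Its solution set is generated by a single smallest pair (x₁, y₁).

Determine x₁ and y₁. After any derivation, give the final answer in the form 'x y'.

[7; 1,1,4,1,1,14] for √57; ℓ=6 ⇒ convergent index 5
a_0=7:  p_0=7·1+0=7,  q_0=7·0+1=1
…
a_4=1:  p_4=1·68+15=83,  q_4=1·9+2=11
a_5=1:  p_5=1·83+68=151,  q_5=1·11+9=20
(x₁, y₁) = (151, 20);  151² − 57·20² = 1 ✓

151 20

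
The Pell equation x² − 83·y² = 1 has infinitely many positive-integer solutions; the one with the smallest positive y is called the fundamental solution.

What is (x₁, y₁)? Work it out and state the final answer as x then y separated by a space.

82 9

[9; 9,18] for √83; ℓ=2 ⇒ convergent index 1
step 0: (9, 1)  from 9·(1,0) + (0,1)
step 1: (82, 9)  from 9·(9,1) + (1,0)
→ (82, 9).  Check: 82²=6724, 83·9²=6723, difference 1.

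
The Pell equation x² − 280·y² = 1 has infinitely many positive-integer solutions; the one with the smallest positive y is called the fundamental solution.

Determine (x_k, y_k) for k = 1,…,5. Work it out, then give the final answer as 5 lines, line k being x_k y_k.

[16; 1,2,1,2,1,32] for √280; ℓ=6 ⇒ convergent index 5
k=0  a_k=16  p_k/q_k = 16/1
…
k=3  a_k=1  p_k/q_k = 67/4
k=4  a_k=2  p_k/q_k = 184/11
k=5  a_k=1  p_k/q_k = 251/15
→ (251, 15).  Check: 251²=63001, 280·15²=63000, difference 1.
(x_2, y_2) = (251·251 + 280·15·15, 251·15 + 15·251) = (126001, 7530)
(x_3, y_3) = (251·126001 + 280·15·7530, 251·7530 + 15·126001) = (63252251, 3780045)
(x_4, y_4) = (251·63252251 + 280·15·3780045, 251·3780045 + 15·63252251) = (31752504001, 1897575060)
(x_5, y_5) = (251·31752504001 + 280·15·1897575060, 251·1897575060 + 15·31752504001) = (15939693756251, 952578900075)

251 15
126001 7530
63252251 3780045
31752504001 1897575060
15939693756251 952578900075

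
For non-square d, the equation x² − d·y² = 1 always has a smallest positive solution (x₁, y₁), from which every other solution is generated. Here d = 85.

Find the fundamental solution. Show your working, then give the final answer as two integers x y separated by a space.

√85 = [9; 4,1,1,4,18, …], period ℓ=5 (odd) → k=9
i=0: a=9 ⇒ p=9, q=1
…
i=2: a=1 ⇒ p=46, q=5
i=3: a=1 ⇒ p=83, q=9
…
i=5: a=18 ⇒ p=6887, q=747
i=6: a=4 ⇒ p=27926, q=3029
…
i=8: a=1 ⇒ p=62739, q=6805
i=9: a=4 ⇒ p=285769, q=30996
(x₁, y₁) = (285769, 30996);  285769² − 85·30996² = 1 ✓

285769 30996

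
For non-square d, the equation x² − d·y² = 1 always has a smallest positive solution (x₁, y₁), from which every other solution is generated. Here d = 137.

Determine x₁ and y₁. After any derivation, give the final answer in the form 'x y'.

√137 = [11; 1,2,2,1,1,2,2,1,22, …], period ℓ=9 (odd) → k=17
a_0=11:  p_0=11·1+0=11,  q_0=11·0+1=1
…
a_4=1:  p_4=1·82+35=117,  q_4=1·7+3=10
…
a_6=2:  p_6=2·199+117=515,  q_6=2·17+10=44
a_7=2:  p_7=2·515+199=1229,  q_7=2·44+17=105
a_8=1:  p_8=1·1229+515=1744,  q_8=1·105+44=149
a_9=22:  p_9=22·1744+1229=39597,  q_9=22·149+105=3383
a_10=1:  p_10=1·39597+1744=41341,  q_10=1·3383+149=3532
a_11=2:  p_11=2·41341+39597=122279,  q_11=2·3532+3383=10447
a_12=2:  p_12=2·122279+41341=285899,  q_12=2·10447+3532=24426
a_13=1:  p_13=1·285899+122279=408178,  q_13=1·24426+10447=34873
a_14=1:  p_14=1·408178+285899=694077,  q_14=1·34873+24426=59299
…
a_16=2:  p_16=2·1796332+694077=4286741,  q_16=2·153471+59299=366241
a_17=1:  p_17=1·4286741+1796332=6083073,  q_17=1·366241+153471=519712
(x₁, y₁) = (6083073, 519712);  6083073² − 137·519712² = 1 ✓

6083073 519712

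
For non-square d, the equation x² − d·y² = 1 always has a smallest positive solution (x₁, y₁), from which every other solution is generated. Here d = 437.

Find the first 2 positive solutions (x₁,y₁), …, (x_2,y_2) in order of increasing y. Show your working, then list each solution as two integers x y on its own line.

4599 220
42301601 2023560

[20; 1,9,2,9,1,40] for √437; ℓ=6 ⇒ convergent index 5
i=0: a=20 ⇒ p=20, q=1
i=1: a=1 ⇒ p=21, q=1
…
i=4: a=9 ⇒ p=4160, q=199
i=5: a=1 ⇒ p=4599, q=220
(x₁, y₁) = (4599, 220);  4599² − 437·220² = 1 ✓
n=2: (4599,220)∘(4599,220) = (4599·4599+437·220·220, 4599·220+220·4599) = (42301601,2023560)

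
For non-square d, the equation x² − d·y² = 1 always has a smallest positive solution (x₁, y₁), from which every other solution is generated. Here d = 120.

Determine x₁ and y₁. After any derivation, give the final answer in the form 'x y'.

11 1

[10; 1,20] for √120; ℓ=2 ⇒ convergent index 1
step 0: (10, 1)  from 10·(1,0) + (0,1)
step 1: (11, 1)  from 1·(10,1) + (1,0)
(x₁, y₁) = (11, 1);  11² − 120·1² = 1 ✓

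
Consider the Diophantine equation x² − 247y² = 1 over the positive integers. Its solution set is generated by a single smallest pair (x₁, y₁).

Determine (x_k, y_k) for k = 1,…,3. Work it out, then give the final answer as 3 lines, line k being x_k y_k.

√247 = [15; 1,2,1,1,9,1,9,1,1,2,1,30, …], period ℓ=12 (even) → k=11
step 0: (15, 1)  from 15·(1,0) + (0,1)
step 1: (16, 1)  from 1·(15,1) + (1,0)
step 2: (47, 3)  from 2·(16,1) + (15,1)
step 3: (63, 4)  from 1·(47,3) + (16,1)
step 4: (110, 7)  from 1·(63,4) + (47,3)
step 5: (1053, 67)  from 9·(110,7) + (63,4)
…
step 7: (11520, 733)  from 9·(1163,74) + (1053,67)
…
step 10: (61089, 3887)  from 2·(24203,1540) + (12683,807)
step 11: (85292, 5427)  from 1·(61089,3887) + (24203,1540)
fundamental: x₁=85292, y₁=5427  (since 7274725264 − 247·29452329 = 1)
(x_2, y_2) = (85292·85292 + 247·5427·5427, 85292·5427 + 5427·85292) = (14549450527, 925759368)
(x_3, y_3) = (85292·14549450527 + 247·5427·925759368, 85292·925759368 + 5427·14549450527) = (2481903468612476, 157919736025485)

85292 5427
14549450527 925759368
2481903468612476 157919736025485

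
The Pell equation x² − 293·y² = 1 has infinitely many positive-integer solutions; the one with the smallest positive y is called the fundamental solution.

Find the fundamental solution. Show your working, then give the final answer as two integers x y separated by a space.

[17; 8,1,1,8,34] for √293; ℓ=5 ⇒ convergent index 9
step 0: (17, 1)  from 17·(1,0) + (0,1)
…
step 3: (291, 17)  from 1·(154,9) + (137,8)
step 4: (2482, 145)  from 8·(291,17) + (154,9)
…
step 7: (764593, 44668)  from 1·(679914,39721) + (84679,4947)
step 8: (1444507, 84389)  from 1·(764593,44668) + (679914,39721)
step 9: (12320649, 719780)  from 8·(1444507,84389) + (764593,44668)
(x₁, y₁) = (12320649, 719780);  12320649² − 293·719780² = 1 ✓

12320649 719780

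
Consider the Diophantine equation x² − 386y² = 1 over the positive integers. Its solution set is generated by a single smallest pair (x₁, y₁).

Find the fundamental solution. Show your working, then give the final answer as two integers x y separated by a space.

d=386: √d = [19; 1,1,1,4,1,18,1,4,1,1,1,38] (ℓ=12, even), read p_11/q_11
a_0=19:  p_0=19·1+0=19,  q_0=19·0+1=1
a_1=1:  p_1=1·19+1=20,  q_1=1·1+0=1
a_2=1:  p_2=1·20+19=39,  q_2=1·1+1=2
a_3=1:  p_3=1·39+20=59,  q_3=1·2+1=3
a_4=4:  p_4=4·59+39=275,  q_4=4·3+2=14
a_5=1:  p_5=1·275+59=334,  q_5=1·14+3=17
…
a_7=1:  p_7=1·6287+334=6621,  q_7=1·320+17=337
a_8=4:  p_8=4·6621+6287=32771,  q_8=4·337+320=1668
…
a_10=1:  p_10=1·39392+32771=72163,  q_10=1·2005+1668=3673
a_11=1:  p_11=1·72163+39392=111555,  q_11=1·3673+2005=5678
fundamental: x₁=111555, y₁=5678  (since 12444518025 − 386·32239684 = 1)

111555 5678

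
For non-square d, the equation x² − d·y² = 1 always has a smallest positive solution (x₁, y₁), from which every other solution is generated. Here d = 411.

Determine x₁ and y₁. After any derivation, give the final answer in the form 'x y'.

√411 → a₀=20, period (3,1,1,1,19,1,1,1,3,40); ℓ=10 even so k=9
i=0: a=20 ⇒ p=20, q=1
…
i=2: a=1 ⇒ p=81, q=4
i=3: a=1 ⇒ p=142, q=7
…
i=6: a=1 ⇒ p=4602, q=227
i=7: a=1 ⇒ p=8981, q=443
i=8: a=1 ⇒ p=13583, q=670
i=9: a=3 ⇒ p=49730, q=2453
(x₁, y₁) = (49730, 2453);  49730² − 411·2453² = 1 ✓

49730 2453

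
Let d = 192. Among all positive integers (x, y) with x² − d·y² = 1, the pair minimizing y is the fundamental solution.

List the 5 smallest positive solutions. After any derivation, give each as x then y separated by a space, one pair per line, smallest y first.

97 7
18817 1358
3650401 263445
708158977 51106972
137379191137 9914489123

√192 = [13; 1,5,1,26, …], period ℓ=4 (even) → k=3
a_0=13:  p_0=13·1+0=13,  q_0=13·0+1=1
a_1=1:  p_1=1·13+1=14,  q_1=1·1+0=1
a_2=5:  p_2=5·14+13=83,  q_2=5·1+1=6
a_3=1:  p_3=1·83+14=97,  q_3=1·6+1=7
→ (97, 7).  Check: 97²=9409, 192·7²=9408, difference 1.
(x_2, y_2) = (97·97 + 192·7·7, 97·7 + 7·97) = (18817, 1358)
(x_3, y_3) = (97·18817 + 192·7·1358, 97·1358 + 7·18817) = (3650401, 263445)
(x_4, y_4) = (97·3650401 + 192·7·263445, 97·263445 + 7·3650401) = (708158977, 51106972)
(x_5, y_5) = (97·708158977 + 192·7·51106972, 97·51106972 + 7·708158977) = (137379191137, 9914489123)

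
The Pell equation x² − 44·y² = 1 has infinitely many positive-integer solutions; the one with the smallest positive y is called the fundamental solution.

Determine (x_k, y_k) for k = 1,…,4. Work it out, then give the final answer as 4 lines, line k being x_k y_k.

[6; 1,1,1,2,1,1,1,12] for √44; ℓ=8 ⇒ convergent index 7
k=0  a_k=6  p_k/q_k = 6/1
…
k=2  a_k=1  p_k/q_k = 13/2
k=3  a_k=1  p_k/q_k = 20/3
k=4  a_k=2  p_k/q_k = 53/8
…
k=6  a_k=1  p_k/q_k = 126/19
k=7  a_k=1  p_k/q_k = 199/30
(x₁, y₁) = (199, 30);  199² − 44·30² = 1 ✓
(199+30√44)^2 = 79201 + 11940√44
(199+30√44)^3 = 31521799 + 4752090√44
(199+30√44)^4 = 12545596801 + 1891319880√44

199 30
79201 11940
31521799 4752090
12545596801 1891319880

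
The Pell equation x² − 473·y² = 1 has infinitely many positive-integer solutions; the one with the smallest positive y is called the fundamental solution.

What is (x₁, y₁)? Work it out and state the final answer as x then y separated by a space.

d=473: √d = [21; 1,2,1,42] (ℓ=4, even), read p_3/q_3
step 0: (21, 1)  from 21·(1,0) + (0,1)
step 1: (22, 1)  from 1·(21,1) + (1,0)
step 2: (65, 3)  from 2·(22,1) + (21,1)
step 3: (87, 4)  from 1·(65,3) + (22,1)
fundamental: x₁=87, y₁=4  (since 7569 − 473·16 = 1)

87 4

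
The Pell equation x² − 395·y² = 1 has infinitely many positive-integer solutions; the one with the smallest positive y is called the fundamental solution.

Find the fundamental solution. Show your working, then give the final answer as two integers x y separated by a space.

d=395: √d = [19; 1,6,1,38] (ℓ=4, even), read p_3/q_3
a_0=19:  p_0=19·1+0=19,  q_0=19·0+1=1
…
a_2=6:  p_2=6·20+19=139,  q_2=6·1+1=7
a_3=1:  p_3=1·139+20=159,  q_3=1·7+1=8
→ (159, 8).  Check: 159²=25281, 395·8²=25280, difference 1.

159 8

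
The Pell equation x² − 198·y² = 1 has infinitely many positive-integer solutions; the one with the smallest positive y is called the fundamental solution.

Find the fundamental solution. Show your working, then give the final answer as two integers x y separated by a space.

√198 = [14; 14,28, …], period ℓ=2 (even) → k=1
i=0: a=14 ⇒ p=14, q=1
i=1: a=14 ⇒ p=197, q=14
(x₁, y₁) = (197, 14);  197² − 198·14² = 1 ✓

197 14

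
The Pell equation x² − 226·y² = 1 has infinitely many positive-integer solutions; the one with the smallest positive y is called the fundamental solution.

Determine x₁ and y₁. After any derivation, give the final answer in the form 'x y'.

[15; 30] for √226; ℓ=1 ⇒ convergent index 1
a_0=15:  p_0=15·1+0=15,  q_0=15·0+1=1
a_1=30:  p_1=30·15+1=451,  q_1=30·1+0=30
→ (451, 30).  Check: 451²=203401, 226·30²=203400, difference 1.

451 30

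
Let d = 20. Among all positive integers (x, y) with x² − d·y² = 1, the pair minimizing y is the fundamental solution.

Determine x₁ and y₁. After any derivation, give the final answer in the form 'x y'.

9 2

√20 → a₀=4, period (2,8); ℓ=2 even so k=1
a_0=4:  p_0=4·1+0=4,  q_0=4·0+1=1
a_1=2:  p_1=2·4+1=9,  q_1=2·1+0=2
fundamental: x₁=9, y₁=2  (since 81 − 20·4 = 1)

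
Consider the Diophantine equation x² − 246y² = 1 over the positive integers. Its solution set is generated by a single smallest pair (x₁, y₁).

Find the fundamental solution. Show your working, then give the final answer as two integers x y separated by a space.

88805 5662

d=246: √d = [15; 1,2,5,1,14,1,5,2,1,30] (ℓ=10, even), read p_9/q_9
i=0: a=15 ⇒ p=15, q=1
i=1: a=1 ⇒ p=16, q=1
…
i=4: a=1 ⇒ p=298, q=19
i=5: a=14 ⇒ p=4423, q=282
i=6: a=1 ⇒ p=4721, q=301
i=7: a=5 ⇒ p=28028, q=1787
i=8: a=2 ⇒ p=60777, q=3875
i=9: a=1 ⇒ p=88805, q=5662
(x₁, y₁) = (88805, 5662);  88805² − 246·5662² = 1 ✓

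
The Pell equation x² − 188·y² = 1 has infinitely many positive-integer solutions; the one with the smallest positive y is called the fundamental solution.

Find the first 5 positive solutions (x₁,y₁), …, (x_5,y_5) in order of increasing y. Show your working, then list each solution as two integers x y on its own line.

4607 336
42448897 3095904
391124132351 28525659120
3603817713033217 262835420035776
33205576016763929087 2421765531683980944

√188 → a₀=13, period (1,2,2,6,2,2,1,26); ℓ=8 even so k=7
a_0=13:  p_0=13·1+0=13,  q_0=13·0+1=1
…
a_6=2:  p_6=2·1330+617=3277,  q_6=2·97+45=239
a_7=1:  p_7=1·3277+1330=4607,  q_7=1·239+97=336
(x₁, y₁) = (4607, 336);  4607² − 188·336² = 1 ✓
k=2:  x_2 = 4607·4607+188·336·336 = 42448897,  y_2 = 4607·336+336·4607 = 3095904
k=3:  x_3 = 4607·42448897+188·336·3095904 = 391124132351,  y_3 = 4607·3095904+336·42448897 = 28525659120
k=4:  x_4 = 4607·391124132351+188·336·28525659120 = 3603817713033217,  y_4 = 4607·28525659120+336·391124132351 = 262835420035776
k=5:  x_5 = 4607·3603817713033217+188·336·262835420035776 = 33205576016763929087,  y_5 = 4607·262835420035776+336·3603817713033217 = 2421765531683980944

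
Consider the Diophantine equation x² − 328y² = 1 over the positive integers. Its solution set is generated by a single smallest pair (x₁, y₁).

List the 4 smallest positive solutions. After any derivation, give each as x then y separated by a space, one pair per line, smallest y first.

163 9
53137 2934
17322499 956475
5647081537 311807916

d=328: √d = [18; 9,36] (ℓ=2, even), read p_1/q_1
i=0: a=18 ⇒ p=18, q=1
i=1: a=9 ⇒ p=163, q=9
→ (163, 9).  Check: 163²=26569, 328·9²=26568, difference 1.
n=2: (163,9)∘(163,9) = (163·163+328·9·9, 163·9+9·163) = (53137,2934)
n=3: (53137,2934)∘(163,9) = (163·53137+328·9·2934, 163·2934+9·53137) = (17322499,956475)
n=4: (17322499,956475)∘(163,9) = (163·17322499+328·9·956475, 163·956475+9·17322499) = (5647081537,311807916)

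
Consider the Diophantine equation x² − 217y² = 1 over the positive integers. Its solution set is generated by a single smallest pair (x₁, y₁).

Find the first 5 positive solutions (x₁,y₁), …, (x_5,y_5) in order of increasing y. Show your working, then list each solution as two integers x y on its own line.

d=217: √d = [14; 1,2,1,2,1,…,2,1,28] (ℓ=16, even), read p_15/q_15
i=0: a=14 ⇒ p=14, q=1
i=1: a=1 ⇒ p=15, q=1
i=2: a=2 ⇒ p=44, q=3
i=3: a=1 ⇒ p=59, q=4
…
i=6: a=1 ⇒ p=383, q=26
i=7: a=9 ⇒ p=3668, q=249
…
i=9: a=9 ⇒ p=139163, q=9447
i=10: a=1 ⇒ p=154218, q=10469
…
i=12: a=2 ⇒ p=740980, q=50301
…
i=14: a=2 ⇒ p=2809702, q=190735
i=15: a=1 ⇒ p=3844063, q=260952
fundamental: x₁=3844063, y₁=260952  (since 14776820347969 − 217·68095946304 = 1)
(x_2, y_2) = (3844063·3844063 + 217·260952·260952, 3844063·260952 + 260952·3844063) = (29553640695937, 2006231855952)
(x_3, y_3) = (3844063·29553640695937 + 217·260952·2006231855952, 3844063·2006231855952 + 260952·29553640695937) = (227212113429087499999, 15424163293772565000)
(x_4, y_4) = (3844063·227212113429087499999 + 217·260952·15424163293772565000, 3844063·15424163293772565000 + 260952·227212113429087499999) = (1746835356769087211376615937, 118582910847096488831334048)
(x_5, y_5) = (3844063·1746835356769087211376615937 + 217·260952·118582910847096488831334048, 3844063·118582910847096488831334048 + 260952·1746835356769087211376615937) = (13429890324095468173938627689764063, 911680360039229116129595136549048)

3844063 260952
29553640695937 2006231855952
227212113429087499999 15424163293772565000
1746835356769087211376615937 118582910847096488831334048
13429890324095468173938627689764063 911680360039229116129595136549048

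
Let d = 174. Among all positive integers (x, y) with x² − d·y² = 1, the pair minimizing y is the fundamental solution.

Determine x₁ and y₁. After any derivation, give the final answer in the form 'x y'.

1451 110

[13; 5,4,5,26] for √174; ℓ=4 ⇒ convergent index 3
a_0=13:  p_0=13·1+0=13,  q_0=13·0+1=1
…
a_2=4:  p_2=4·66+13=277,  q_2=4·5+1=21
a_3=5:  p_3=5·277+66=1451,  q_3=5·21+5=110
→ (1451, 110).  Check: 1451²=2105401, 174·110²=2105400, difference 1.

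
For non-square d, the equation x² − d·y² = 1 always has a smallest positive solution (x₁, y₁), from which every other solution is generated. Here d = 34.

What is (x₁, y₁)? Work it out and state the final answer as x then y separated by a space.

√34 = [5; 1,4,1,10, …], period ℓ=4 (even) → k=3
i=0: a=5 ⇒ p=5, q=1
i=1: a=1 ⇒ p=6, q=1
i=2: a=4 ⇒ p=29, q=5
i=3: a=1 ⇒ p=35, q=6
fundamental: x₁=35, y₁=6  (since 1225 − 34·36 = 1)

35 6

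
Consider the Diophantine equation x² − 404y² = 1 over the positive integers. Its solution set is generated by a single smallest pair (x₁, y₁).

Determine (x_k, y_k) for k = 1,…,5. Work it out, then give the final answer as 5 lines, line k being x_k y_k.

[20; 10,40] for √404; ℓ=2 ⇒ convergent index 1
k=0  a_k=20  p_k/q_k = 20/1
k=1  a_k=10  p_k/q_k = 201/10
fundamental: x₁=201, y₁=10  (since 40401 − 404·100 = 1)
n=2: (201,10)∘(201,10) = (201·201+404·10·10, 201·10+10·201) = (80801,4020)
n=3: (80801,4020)∘(201,10) = (201·80801+404·10·4020, 201·4020+10·80801) = (32481801,1616030)
n=4: (32481801,1616030)∘(201,10) = (201·32481801+404·10·1616030, 201·1616030+10·32481801) = (13057603201,649640040)
n=5: (13057603201,649640040)∘(201,10) = (201·13057603201+404·10·649640040, 201·649640040+10·13057603201) = (5249124005001,261153680050)

201 10
80801 4020
32481801 1616030
13057603201 649640040
5249124005001 261153680050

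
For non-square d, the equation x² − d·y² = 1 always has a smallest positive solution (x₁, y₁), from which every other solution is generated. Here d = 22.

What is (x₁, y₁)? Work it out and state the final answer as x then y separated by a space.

197 42

√22 → a₀=4, period (1,2,4,2,1,8); ℓ=6 even so k=5
k=0  a_k=4  p_k/q_k = 4/1
k=1  a_k=1  p_k/q_k = 5/1
…
k=4  a_k=2  p_k/q_k = 136/29
k=5  a_k=1  p_k/q_k = 197/42
→ (197, 42).  Check: 197²=38809, 22·42²=38808, difference 1.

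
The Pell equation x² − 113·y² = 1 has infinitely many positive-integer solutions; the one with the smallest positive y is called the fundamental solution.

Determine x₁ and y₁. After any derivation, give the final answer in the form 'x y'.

√113 → a₀=10, period (1,1,1,2,2,1,1,1,20); ℓ=9 odd so k=17
step 0: (10, 1)  from 10·(1,0) + (0,1)
step 1: (11, 1)  from 1·(10,1) + (1,0)
…
step 4: (85, 8)  from 2·(32,3) + (21,2)
step 5: (202, 19)  from 2·(85,8) + (32,3)
…
step 11: (32794, 3085)  from 1·(16785,1579) + (16009,1506)
…
step 14: (313483, 29490)  from 2·(131952,12413) + (49579,4664)
step 15: (445435, 41903)  from 1·(313483,29490) + (131952,12413)
step 16: (758918, 71393)  from 1·(445435,41903) + (313483,29490)
step 17: (1204353, 113296)  from 1·(758918,71393) + (445435,41903)
fundamental: x₁=1204353, y₁=113296  (since 1450466148609 − 113·12835983616 = 1)

1204353 113296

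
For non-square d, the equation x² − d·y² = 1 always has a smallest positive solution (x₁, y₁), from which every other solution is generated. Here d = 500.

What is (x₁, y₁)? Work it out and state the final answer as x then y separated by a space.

930249 41602

d=500: √d = [22; 2,1,3,2,1,…,1,2,44] (ℓ=14, even), read p_13/q_13
step 0: (22, 1)  from 22·(1,0) + (0,1)
step 1: (45, 2)  from 2·(22,1) + (1,0)
…
step 4: (559, 25)  from 2·(246,11) + (67,3)
…
step 10: (76317, 3413)  from 2·(30254,1353) + (15809,707)
…
step 12: (335522, 15005)  from 1·(259205,11592) + (76317,3413)
step 13: (930249, 41602)  from 2·(335522,15005) + (259205,11592)
→ (930249, 41602).  Check: 930249²=865363202001, 500·41602²=865363202000, difference 1.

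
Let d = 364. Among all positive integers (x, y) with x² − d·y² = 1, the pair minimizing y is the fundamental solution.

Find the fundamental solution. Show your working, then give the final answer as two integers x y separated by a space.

√364 → a₀=19, period (12,1,2,3,1,8,1,3,2,1,12,38); ℓ=12 even so k=11
step 0: (19, 1)  from 19·(1,0) + (0,1)
…
step 3: (725, 38)  from 2·(248,13) + (229,12)
…
step 5: (3148, 165)  from 1·(2423,127) + (725,38)
…
step 7: (30755, 1612)  from 1·(27607,1447) + (3148,165)
step 8: (119872, 6283)  from 3·(30755,1612) + (27607,1447)
…
step 10: (390371, 20461)  from 1·(270499,14178) + (119872,6283)
step 11: (4954951, 259710)  from 12·(390371,20461) + (270499,14178)
→ (4954951, 259710).  Check: 4954951²=24551539412401, 364·259710²=24551539412400, difference 1.

4954951 259710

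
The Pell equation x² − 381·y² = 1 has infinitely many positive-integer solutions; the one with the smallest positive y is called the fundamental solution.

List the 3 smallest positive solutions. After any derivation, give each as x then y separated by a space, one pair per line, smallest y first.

1015 52
2060449 105560
4182710455 214286748

d=381: √d = [19; 1,1,12,1,1,38] (ℓ=6, even), read p_5/q_5
k=0  a_k=19  p_k/q_k = 19/1
k=1  a_k=1  p_k/q_k = 20/1
k=2  a_k=1  p_k/q_k = 39/2
…
k=4  a_k=1  p_k/q_k = 527/27
k=5  a_k=1  p_k/q_k = 1015/52
→ (1015, 52).  Check: 1015²=1030225, 381·52²=1030224, difference 1.
n=2: (1015,52)∘(1015,52) = (1015·1015+381·52·52, 1015·52+52·1015) = (2060449,105560)
n=3: (2060449,105560)∘(1015,52) = (1015·2060449+381·52·105560, 1015·105560+52·2060449) = (4182710455,214286748)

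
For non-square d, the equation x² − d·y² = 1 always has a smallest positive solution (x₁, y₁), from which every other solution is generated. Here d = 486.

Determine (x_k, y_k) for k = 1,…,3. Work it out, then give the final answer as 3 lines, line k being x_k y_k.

485 22
470449 21340
456335045 20699778

√486 = [22; 22,44, …], period ℓ=2 (even) → k=1
a_0=22:  p_0=22·1+0=22,  q_0=22·0+1=1
a_1=22:  p_1=22·22+1=485,  q_1=22·1+0=22
fundamental: x₁=485, y₁=22  (since 235225 − 486·484 = 1)
n=2: (485,22)∘(485,22) = (485·485+486·22·22, 485·22+22·485) = (470449,21340)
n=3: (470449,21340)∘(485,22) = (485·470449+486·22·21340, 485·21340+22·470449) = (456335045,20699778)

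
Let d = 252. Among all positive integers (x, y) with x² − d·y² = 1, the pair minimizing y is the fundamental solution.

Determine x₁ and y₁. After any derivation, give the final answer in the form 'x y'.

127 8

√252 = [15; 1,6,1,30, …], period ℓ=4 (even) → k=3
a_0=15:  p_0=15·1+0=15,  q_0=15·0+1=1
…
a_2=6:  p_2=6·16+15=111,  q_2=6·1+1=7
a_3=1:  p_3=1·111+16=127,  q_3=1·7+1=8
→ (127, 8).  Check: 127²=16129, 252·8²=16128, difference 1.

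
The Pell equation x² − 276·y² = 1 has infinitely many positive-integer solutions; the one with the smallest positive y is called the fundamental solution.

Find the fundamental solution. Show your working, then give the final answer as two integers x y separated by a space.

7775 468

d=276: √d = [16; 1,1,1,1,2,2,2,1,1,1,1,32] (ℓ=12, even), read p_11/q_11
k=0  a_k=16  p_k/q_k = 16/1
k=1  a_k=1  p_k/q_k = 17/1
…
k=3  a_k=1  p_k/q_k = 50/3
…
k=6  a_k=2  p_k/q_k = 515/31
…
k=9  a_k=1  p_k/q_k = 3007/181
k=10  a_k=1  p_k/q_k = 4768/287
k=11  a_k=1  p_k/q_k = 7775/468
fundamental: x₁=7775, y₁=468  (since 60450625 − 276·219024 = 1)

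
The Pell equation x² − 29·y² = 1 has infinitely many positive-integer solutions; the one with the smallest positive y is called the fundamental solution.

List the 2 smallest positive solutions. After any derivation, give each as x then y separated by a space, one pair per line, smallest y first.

9801 1820
192119201 35675640

d=29: √d = [5; 2,1,1,2,10] (ℓ=5, odd), read p_9/q_9
step 0: (5, 1)  from 5·(1,0) + (0,1)
step 1: (11, 2)  from 2·(5,1) + (1,0)
…
step 3: (27, 5)  from 1·(16,3) + (11,2)
…
step 6: (1524, 283)  from 2·(727,135) + (70,13)
step 7: (2251, 418)  from 1·(1524,283) + (727,135)
step 8: (3775, 701)  from 1·(2251,418) + (1524,283)
step 9: (9801, 1820)  from 2·(3775,701) + (2251,418)
fundamental: x₁=9801, y₁=1820  (since 96059601 − 29·3312400 = 1)
k=2:  x_2 = 9801·9801+29·1820·1820 = 192119201,  y_2 = 9801·1820+1820·9801 = 35675640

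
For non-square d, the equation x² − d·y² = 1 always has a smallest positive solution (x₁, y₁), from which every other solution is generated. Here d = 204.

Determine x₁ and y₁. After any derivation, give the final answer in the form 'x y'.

[14; 3,1,1,6,1,1,3,28] for √204; ℓ=8 ⇒ convergent index 7
k=0  a_k=14  p_k/q_k = 14/1
k=1  a_k=3  p_k/q_k = 43/3
k=2  a_k=1  p_k/q_k = 57/4
k=3  a_k=1  p_k/q_k = 100/7
k=4  a_k=6  p_k/q_k = 657/46
k=5  a_k=1  p_k/q_k = 757/53
k=6  a_k=1  p_k/q_k = 1414/99
k=7  a_k=3  p_k/q_k = 4999/350
fundamental: x₁=4999, y₁=350  (since 24990001 − 204·122500 = 1)

4999 350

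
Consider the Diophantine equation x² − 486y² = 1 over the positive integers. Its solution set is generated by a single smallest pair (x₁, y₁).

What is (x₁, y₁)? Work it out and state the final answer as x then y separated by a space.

[22; 22,44] for √486; ℓ=2 ⇒ convergent index 1
i=0: a=22 ⇒ p=22, q=1
i=1: a=22 ⇒ p=485, q=22
fundamental: x₁=485, y₁=22  (since 235225 − 486·484 = 1)

485 22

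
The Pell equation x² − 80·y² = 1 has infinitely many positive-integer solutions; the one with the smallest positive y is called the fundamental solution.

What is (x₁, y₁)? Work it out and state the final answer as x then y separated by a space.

9 1

d=80: √d = [8; 1,16] (ℓ=2, even), read p_1/q_1
i=0: a=8 ⇒ p=8, q=1
i=1: a=1 ⇒ p=9, q=1
→ (9, 1).  Check: 9²=81, 80·1²=80, difference 1.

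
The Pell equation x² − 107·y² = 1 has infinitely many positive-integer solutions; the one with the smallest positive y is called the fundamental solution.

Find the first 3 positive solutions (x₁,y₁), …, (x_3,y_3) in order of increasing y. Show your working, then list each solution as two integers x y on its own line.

[10; 2,1,9,1,2,20] for √107; ℓ=6 ⇒ convergent index 5
k=0  a_k=10  p_k/q_k = 10/1
…
k=2  a_k=1  p_k/q_k = 31/3
k=3  a_k=9  p_k/q_k = 300/29
k=4  a_k=1  p_k/q_k = 331/32
k=5  a_k=2  p_k/q_k = 962/93
fundamental: x₁=962, y₁=93  (since 925444 − 107·8649 = 1)
n=2: (962,93)∘(962,93) = (962·962+107·93·93, 962·93+93·962) = (1850887,178932)
n=3: (1850887,178932)∘(962,93) = (962·1850887+107·93·178932, 962·178932+93·1850887) = (3561105626,344265075)

962 93
1850887 178932
3561105626 344265075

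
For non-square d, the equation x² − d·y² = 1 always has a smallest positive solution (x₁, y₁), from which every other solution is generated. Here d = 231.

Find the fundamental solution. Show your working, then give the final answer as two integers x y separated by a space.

76 5

√231 = [15; 5,30, …], period ℓ=2 (even) → k=1
a_0=15:  p_0=15·1+0=15,  q_0=15·0+1=1
a_1=5:  p_1=5·15+1=76,  q_1=5·1+0=5
fundamental: x₁=76, y₁=5  (since 5776 − 231·25 = 1)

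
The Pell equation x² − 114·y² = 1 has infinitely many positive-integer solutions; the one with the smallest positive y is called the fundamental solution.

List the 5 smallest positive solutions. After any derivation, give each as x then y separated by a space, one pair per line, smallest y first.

√114 = [10; 1,2,10,2,1,20, …], period ℓ=6 (even) → k=5
a_0=10:  p_0=10·1+0=10,  q_0=10·0+1=1
…
a_2=2:  p_2=2·11+10=32,  q_2=2·1+1=3
a_3=10:  p_3=10·32+11=331,  q_3=10·3+1=31
a_4=2:  p_4=2·331+32=694,  q_4=2·31+3=65
a_5=1:  p_5=1·694+331=1025,  q_5=1·65+31=96
→ (1025, 96).  Check: 1025²=1050625, 114·96²=1050624, difference 1.
k=2:  x_2 = 1025·1025+114·96·96 = 2101249,  y_2 = 1025·96+96·1025 = 196800
k=3:  x_3 = 1025·2101249+114·96·196800 = 4307559425,  y_3 = 1025·196800+96·2101249 = 403439904
k=4:  x_4 = 1025·4307559425+114·96·403439904 = 8830494720001,  y_4 = 1025·403439904+96·4307559425 = 827051606400
k=5:  x_5 = 1025·8830494720001+114·96·827051606400 = 18102509868442625,  y_5 = 1025·827051606400+96·8830494720001 = 1695455389680096

1025 96
2101249 196800
4307559425 403439904
8830494720001 827051606400
18102509868442625 1695455389680096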